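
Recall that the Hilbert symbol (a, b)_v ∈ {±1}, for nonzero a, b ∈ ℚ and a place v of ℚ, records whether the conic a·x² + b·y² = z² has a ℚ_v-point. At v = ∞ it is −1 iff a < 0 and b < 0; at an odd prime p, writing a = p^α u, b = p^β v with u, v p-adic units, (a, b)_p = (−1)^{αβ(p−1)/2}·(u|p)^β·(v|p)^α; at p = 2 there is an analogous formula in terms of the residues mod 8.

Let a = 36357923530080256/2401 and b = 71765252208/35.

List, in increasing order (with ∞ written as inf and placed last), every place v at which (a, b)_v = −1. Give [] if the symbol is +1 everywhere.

[2, 7, 13, 17]

Mod squares: a ≡ 34, b ≡ 23205. Check v ∈ {∞, 2, 3, 5, 7, 13, 17}.
v=13: a=13^2·(≡2), b=13^1·(≡4) mod 13; (2|13)=-1, (4|13)=+1; (−1)^{2·1·6}·(-1)^1·(+1)^2 = -1.
v=2: v_2(a)=19, v_2(b)=4; units ≡ 1, 5 (mod 8); ε·ε+αω+βω = 0·0+19·1+4·0 ≡ 1  ⇒  (a,b)_2 = -1.
v=3: a=3^0·(≡1), b=3^5·(≡1) mod 3; (1|3)=+1, (1|3)=+1; (−1)^{0·5·1}·(+1)^5·(+1)^0 = +1.
v=17: a=17^7·(≡15), b=17^5·(≡3) mod 17; (15|17)=+1, (3|17)=-1; (−1)^{7·5·8}·(+1)^5·(-1)^7 = -1.
v=7: a=7^-4·(≡6), b=7^-1·(≡4) mod 7; (6|7)=-1, (4|7)=+1; (−1)^{-4·-1·3}·(-1)^-1·(+1)^-4 = -1.
v=∞: 34 > 0 and 23205 > 0  ⇒  (a,b)_∞ = +1.
v=5: a=5^0·(≡1), b=5^-1·(≡4) mod 5; (1|5)=+1, (4|5)=+1; (−1)^{0·-1·2}·(+1)^-1·(+1)^0 = +1.
Ram(34, 23205) = {2, 7, 13, 17}; no ℚ_2-point on the conic.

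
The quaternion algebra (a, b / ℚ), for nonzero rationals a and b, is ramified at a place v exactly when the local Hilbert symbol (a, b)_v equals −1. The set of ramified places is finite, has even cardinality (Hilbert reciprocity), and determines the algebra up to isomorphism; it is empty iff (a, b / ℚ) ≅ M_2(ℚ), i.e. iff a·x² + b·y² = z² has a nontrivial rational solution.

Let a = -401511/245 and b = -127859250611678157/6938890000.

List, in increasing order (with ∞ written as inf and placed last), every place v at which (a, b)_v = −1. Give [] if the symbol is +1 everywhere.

[3, 5, 23, inf]

(a, b) ≡ (-3795, -13) mod (ℚ^×)²; places V = {2, 3, 5, 7, 11, 13, 17, 19, 23, ∞}.
(a,b)_3: α=1, u≡1; β=2, v≡2 (mod 3); (1|3)=+1, (2|3)=-1; sign (−1)^0·+1^2·-1^1 = -1.
(a,b)_7: α=-2, u≡6; β=-4, v≡2 (mod 7); (6|7)=-1, (2|7)=+1; sign (−1)^0·-1^-4·+1^-2 = +1.
(a,b)_17: α=0, u≡9; β=-2, v≡9 (mod 17); (9|17)=+1, (9|17)=+1; sign (−1)^0·+1^-2·+1^0 = +1.
(a,b)_19: α=0, u≡11; β=2, v≡17 (mod 19); (11|19)=+1, (17|19)=+1; sign (−1)^0·+1^2·+1^0 = +1.
(a,b)_5: α=-1, u≡1; β=-4, v≡2 (mod 5); (1|5)=+1, (2|5)=-1; sign (−1)^0·+1^-4·-1^-1 = -1.
(a,b)_∞: sgn(-3795)=−, sgn(-13)=−, so -1.
(a,b)_13: α=0, u≡3; β=3, v≡10 (mod 13); (3|13)=+1, (10|13)=+1; sign (−1)^0·+1^3·+1^0 = +1.
(a,b)_2: α=0, β=-4; u≡5, v≡3 (mod 8); ε(u)ε(v)=0·1, αω(v)=0·1, βω(u)=-4·1; sum ≡ 0  ⇒  +1.
(a,b)_11: α=1, u≡10; β=2, v≡5 (mod 11); (10|11)=-1, (5|11)=+1; sign (−1)^0·-1^2·+1^1 = +1.
(a,b)_23: α=3, u≡7; β=6, v≡11 (mod 23); (7|23)=-1, (11|23)=-1; sign (−1)^0·-1^6·-1^3 = -1.
(-3795, -13 / ℚ) ramifies at {3, 5, 23, ∞}: a division algebra.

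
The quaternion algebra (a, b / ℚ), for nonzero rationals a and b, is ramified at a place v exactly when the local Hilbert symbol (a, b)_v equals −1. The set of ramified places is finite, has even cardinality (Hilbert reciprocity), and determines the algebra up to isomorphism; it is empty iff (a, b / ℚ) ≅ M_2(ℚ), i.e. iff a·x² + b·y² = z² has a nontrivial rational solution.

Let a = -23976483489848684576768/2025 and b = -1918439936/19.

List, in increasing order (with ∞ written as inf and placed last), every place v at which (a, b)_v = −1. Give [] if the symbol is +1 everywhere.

[7, 17, 19, inf]

Mod squares: a ≡ -14858, b ≡ -104006. Check v ∈ {∞, 2, 3, 5, 7, 17, 19, 23, 37}.
v=3: a=3^-4·(≡1), b=3^0·(≡1) mod 3; (1|3)=+1, (1|3)=+1; (−1)^{-4·0·1}·(+1)^0·(+1)^-4 = +1.
v=23: a=23^3·(≡15), b=23^1·(≡3) mod 23; (15|23)=-1, (3|23)=+1; (−1)^{3·1·11}·(-1)^1·(+1)^3 = +1.
v=2: v_2(a)=17, v_2(b)=9; units ≡ 3, 5 (mod 8); ε·ε+αω+βω = 1·0+17·1+9·1 ≡ 0  ⇒  (a,b)_2 = +1.
v=17: a=17^3·(≡11), b=17^1·(≡13) mod 17; (11|17)=-1, (13|17)=+1; (−1)^{3·1·8}·(-1)^1·(+1)^3 = -1.
v=7: a=7^6·(≡5), b=7^1·(≡5) mod 7; (5|7)=-1, (5|7)=-1; (−1)^{6·1·3}·(-1)^1·(-1)^6 = -1.
v=37: a=37^2·(≡28), b=37^2·(≡25) mod 37; (28|37)=+1, (25|37)=+1; (−1)^{2·2·18}·(+1)^2·(+1)^2 = +1.
v=19: a=19^1·(≡6), b=19^-1·(≡1) mod 19; (6|19)=+1, (1|19)=+1; (−1)^{1·-1·9}·(+1)^-1·(+1)^1 = -1.
v=5: a=5^-2·(≡2), b=5^0·(≡1) mod 5; (2|5)=-1, (1|5)=+1; (−1)^{-2·0·2}·(-1)^0·(+1)^-2 = +1.
v=∞: -14858 < 0 and -104006 < 0  ⇒  (a,b)_∞ = -1.
(-14858, -104006 / ℚ) ramifies at {7, 17, 19, ∞}: a division algebra.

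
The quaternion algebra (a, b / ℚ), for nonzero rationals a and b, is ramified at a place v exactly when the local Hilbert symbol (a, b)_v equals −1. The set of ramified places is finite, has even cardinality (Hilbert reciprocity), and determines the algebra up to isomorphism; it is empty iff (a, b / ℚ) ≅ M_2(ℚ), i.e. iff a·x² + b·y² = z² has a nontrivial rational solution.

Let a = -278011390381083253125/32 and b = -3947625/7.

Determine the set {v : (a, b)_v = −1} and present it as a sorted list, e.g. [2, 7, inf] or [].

Mod squares: a ≡ -1610, b ≡ -1015. Check v ∈ {∞, 2, 3, 5, 7, 11, 23, 29}.
v=29: a=29^4·(≡15), b=29^1·(≡25) mod 29; (15|29)=-1, (25|29)=+1; (−1)^{4·1·14}·(-1)^1·(+1)^4 = -1.
v=11: a=11^6·(≡10), b=11^2·(≡8) mod 11; (10|11)=-1, (8|11)=-1; (−1)^{6·2·5}·(-1)^2·(-1)^6 = +1.
v=2: v_2(a)=-5, v_2(b)=0; units ≡ 3, 1 (mod 8); ε·ε+αω+βω = 1·0+-5·0+0·1 ≡ 0  ⇒  (a,b)_2 = +1.
v=3: a=3^2·(≡1), b=3^2·(≡2) mod 3; (1|3)=+1, (2|3)=-1; (−1)^{2·2·1}·(+1)^2·(-1)^2 = +1.
v=∞: -1610 < 0 and -1015 < 0  ⇒  (a,b)_∞ = -1.
v=23: a=23^1·(≡5), b=23^0·(≡7) mod 23; (5|23)=-1, (7|23)=-1; (−1)^{1·0·11}·(-1)^0·(-1)^1 = -1.
v=5: a=5^5·(≡2), b=5^3·(≡2) mod 5; (2|5)=-1, (2|5)=-1; (−1)^{5·3·2}·(-1)^3·(-1)^5 = +1.
v=7: a=7^3·(≡4), b=7^-1·(≡4) mod 7; (4|7)=+1, (4|7)=+1; (−1)^{3·-1·3}·(+1)^-1·(+1)^3 = -1.
|Ram(-1610, -1015)| = 4, even; anisotropic at {7, 23, 29, ∞}.

[7, 23, 29, inf]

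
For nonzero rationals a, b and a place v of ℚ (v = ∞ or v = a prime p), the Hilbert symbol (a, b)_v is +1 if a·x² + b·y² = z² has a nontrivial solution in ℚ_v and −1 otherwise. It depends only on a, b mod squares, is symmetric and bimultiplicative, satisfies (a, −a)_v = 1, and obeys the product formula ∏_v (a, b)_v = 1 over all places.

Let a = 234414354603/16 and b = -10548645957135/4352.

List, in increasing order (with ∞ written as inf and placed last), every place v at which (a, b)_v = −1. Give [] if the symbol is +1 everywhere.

[5, 11, 41, 53]

Mod squares: a ≡ 1649307, b ≡ -140191095. Check v ∈ {∞, 2, 3, 5, 11, 13, 17, 23, 29, 41, 53}.
v=∞: 1649307 > 0 and -140191095 < 0  ⇒  (a,b)_∞ = +1.
v=13: a=13^2·(≡4), b=13^2·(≡11) mod 13; (4|13)=+1, (11|13)=-1; (−1)^{2·2·6}·(+1)^2·(-1)^2 = +1.
v=53: a=53^1·(≡18), b=53^1·(≡13) mod 53; (18|53)=-1, (13|53)=+1; (−1)^{1·1·26}·(-1)^1·(+1)^1 = -1.
v=41: a=41^1·(≡24), b=41^1·(≡31) mod 41; (24|41)=-1, (31|41)=+1; (−1)^{1·1·20}·(-1)^1·(+1)^1 = -1.
v=2: v_2(a)=-4, v_2(b)=-8; units ≡ 3, 1 (mod 8); ε·ε+αω+βω = 1·0+-4·0+-8·1 ≡ 0  ⇒  (a,b)_2 = +1.
v=11: a=11^1·(≡6), b=11^1·(≡2) mod 11; (6|11)=-1, (2|11)=-1; (−1)^{1·1·5}·(-1)^1·(-1)^1 = -1.
v=29: a=29^2·(≡14), b=29^2·(≡6) mod 29; (14|29)=-1, (6|29)=+1; (−1)^{2·2·14}·(-1)^2·(+1)^2 = +1.
v=23: a=23^1·(≡2), b=23^1·(≡11) mod 23; (2|23)=+1, (11|23)=-1; (−1)^{1·1·11}·(+1)^1·(-1)^1 = +1.
v=5: a=5^0·(≡3), b=5^1·(≡4) mod 5; (3|5)=-1, (4|5)=+1; (−1)^{0·1·2}·(-1)^1·(+1)^0 = -1.
v=3: a=3^1·(≡1), b=3^3·(≡2) mod 3; (1|3)=+1, (2|3)=-1; (−1)^{1·3·1}·(+1)^3·(-1)^1 = +1.
v=17: a=17^0·(≡8), b=17^-1·(≡3) mod 17; (8|17)=+1, (3|17)=-1; (−1)^{0·-1·8}·(+1)^-1·(-1)^0 = +1.
(1649307, -140191095 / ℚ) ramifies at {5, 11, 41, 53}: a division algebra.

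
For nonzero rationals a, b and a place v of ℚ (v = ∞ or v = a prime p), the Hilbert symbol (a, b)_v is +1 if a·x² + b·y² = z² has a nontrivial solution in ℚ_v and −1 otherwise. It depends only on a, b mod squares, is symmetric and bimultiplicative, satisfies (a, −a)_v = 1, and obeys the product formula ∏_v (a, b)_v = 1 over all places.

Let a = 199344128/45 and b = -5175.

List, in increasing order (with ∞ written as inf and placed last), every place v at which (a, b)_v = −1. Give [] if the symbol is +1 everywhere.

(a, b) ≡ (115, -23) mod (ℚ^×)²; places V = {2, 3, 5, 23, ∞}.
(a,b)_5: α=-1, u≡2; β=2, v≡3 (mod 5); (2|5)=-1, (3|5)=-1; sign (−1)^0·-1^2·-1^-1 = -1.
(a,b)_23: α=3, u≡15; β=1, v≡5 (mod 23); (15|23)=-1, (5|23)=-1; sign (−1)^1·-1^1·-1^3 = -1.
(a,b)_∞: sgn(115)=+, sgn(-23)=−, so +1.
(a,b)_2: α=14, β=0; u≡3, v≡1 (mod 8); ε(u)ε(v)=1·0, αω(v)=14·0, βω(u)=0·1; sum ≡ 0  ⇒  +1.
(a,b)_3: α=-2, u≡1; β=2, v≡1 (mod 3); (1|3)=+1, (1|3)=+1; sign (−1)^0·+1^2·+1^-2 = +1.
Ram(115, -23) = {5, 23}; no ℚ_5-point on the conic.

[5, 23]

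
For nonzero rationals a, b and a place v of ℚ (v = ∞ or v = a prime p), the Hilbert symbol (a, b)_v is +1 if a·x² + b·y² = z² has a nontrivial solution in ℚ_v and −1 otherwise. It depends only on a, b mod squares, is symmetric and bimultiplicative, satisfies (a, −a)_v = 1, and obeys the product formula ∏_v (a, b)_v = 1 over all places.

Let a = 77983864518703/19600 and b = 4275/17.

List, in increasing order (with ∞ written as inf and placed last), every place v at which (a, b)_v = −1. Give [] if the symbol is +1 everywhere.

Mod squares: a ≡ 30808063, b ≡ 323. Check v ∈ {∞, 2, 3, 5, 7, 11, 13, 17, 19, 23, 29, 37, 43}.
v=13: a=13^1·(≡4), b=13^0·(≡6) mod 13; (4|13)=+1, (6|13)=-1; (−1)^{1·0·6}·(+1)^0·(-1)^1 = -1.
v=17: a=17^1·(≡10), b=17^-1·(≡8) mod 17; (10|17)=-1, (8|17)=+1; (−1)^{1·-1·8}·(-1)^-1·(+1)^1 = -1.
v=43: a=43^2·(≡38), b=43^0·(≡39) mod 43; (38|43)=+1, (39|43)=-1; (−1)^{2·0·21}·(+1)^0·(-1)^2 = +1.
v=2: v_2(a)=-4, v_2(b)=0; units ≡ 7, 3 (mod 8); ε·ε+αω+βω = 1·1+-4·1+0·0 ≡ 1  ⇒  (a,b)_2 = -1.
v=∞: 30808063 > 0 and 323 > 0  ⇒  (a,b)_∞ = +1.
v=3: a=3^0·(≡1), b=3^2·(≡2) mod 3; (1|3)=+1, (2|3)=-1; (−1)^{0·2·1}·(+1)^2·(-1)^0 = +1.
v=11: a=11^1·(≡3), b=11^0·(≡3) mod 11; (3|11)=+1, (3|11)=+1; (−1)^{1·0·5}·(+1)^0·(+1)^1 = +1.
v=37: a=37^2·(≡5), b=37^0·(≡36) mod 37; (5|37)=-1, (36|37)=+1; (−1)^{2·0·18}·(-1)^0·(+1)^2 = +1.
v=7: a=7^-2·(≡3), b=7^0·(≡4) mod 7; (3|7)=-1, (4|7)=+1; (−1)^{-2·0·3}·(-1)^0·(+1)^-2 = +1.
v=19: a=19^1·(≡11), b=19^1·(≡11) mod 19; (11|19)=+1, (11|19)=+1; (−1)^{1·1·9}·(+1)^1·(+1)^1 = -1.
v=5: a=5^-2·(≡2), b=5^2·(≡3) mod 5; (2|5)=-1, (3|5)=-1; (−1)^{-2·2·2}·(-1)^2·(-1)^-2 = +1.
v=29: a=29^1·(≡11), b=29^0·(≡28) mod 29; (11|29)=-1, (28|29)=+1; (−1)^{1·0·14}·(-1)^0·(+1)^1 = +1.
v=23: a=23^1·(≡5), b=23^0·(≡12) mod 23; (5|23)=-1, (12|23)=+1; (−1)^{1·0·11}·(-1)^0·(+1)^1 = +1.
Ram(30808063, 323) = {2, 13, 17, 19}; no ℚ_2-point on the conic.

[2, 13, 17, 19]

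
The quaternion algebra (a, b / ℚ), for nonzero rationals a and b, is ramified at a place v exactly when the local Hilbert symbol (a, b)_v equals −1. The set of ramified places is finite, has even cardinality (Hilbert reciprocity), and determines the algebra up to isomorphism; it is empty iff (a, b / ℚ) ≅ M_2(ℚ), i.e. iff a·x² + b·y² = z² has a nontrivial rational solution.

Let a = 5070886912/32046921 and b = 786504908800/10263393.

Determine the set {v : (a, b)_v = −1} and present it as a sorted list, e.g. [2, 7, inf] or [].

(a, b) ≡ (598, 193154) mod (ℚ^×)²; places V = {2, 3, 5, 7, 13, 17, 19, 23, 37, ∞}.
(a,b)_3: α=-4, u≡1; β=-2, v≡2 (mod 3); (1|3)=+1, (2|3)=-1; sign (−1)^0·+1^-2·-1^-4 = +1.
(a,b)_7: α=2, u≡5; β=-2, v≡3 (mod 7); (5|7)=-1, (3|7)=-1; sign (−1)^0·-1^-2·-1^2 = +1.
(a,b)_37: α=-2, u≡32; β=-2, v≡29 (mod 37); (32|37)=-1, (29|37)=-1; sign (−1)^0·-1^-2·-1^-2 = +1.
(a,b)_∞: sgn(598)=+, sgn(193154)=+, so +1.
(a,b)_2: α=11, β=15; u≡3, v≡1 (mod 8); ε(u)ε(v)=1·0, αω(v)=11·0, βω(u)=15·1; sum ≡ 1  ⇒  -1.
(a,b)_13: α=3, u≡5; β=3, v≡4 (mod 13); (5|13)=-1, (4|13)=+1; sign (−1)^0·-1^3·+1^3 = -1.
(a,b)_19: α=0, u≡16; β=1, v≡5 (mod 19); (16|19)=+1, (5|19)=+1; sign (−1)^0·+1^1·+1^0 = +1.
(a,b)_23: α=1, u≡4; β=1, v≡13 (mod 23); (4|23)=+1, (13|23)=+1; sign (−1)^1·+1^1·+1^1 = -1.
(a,b)_17: α=-2, u≡5; β=-1, v≡7 (mod 17); (5|17)=-1, (7|17)=-1; sign (−1)^0·-1^-1·-1^-2 = -1.
(a,b)_5: α=0, u≡2; β=2, v≡4 (mod 5); (2|5)=-1, (4|5)=+1; sign (−1)^0·-1^2·+1^0 = +1.
|Ram(598, 193154)| = 4, even; anisotropic at {2, 13, 17, 23}.

[2, 13, 17, 23]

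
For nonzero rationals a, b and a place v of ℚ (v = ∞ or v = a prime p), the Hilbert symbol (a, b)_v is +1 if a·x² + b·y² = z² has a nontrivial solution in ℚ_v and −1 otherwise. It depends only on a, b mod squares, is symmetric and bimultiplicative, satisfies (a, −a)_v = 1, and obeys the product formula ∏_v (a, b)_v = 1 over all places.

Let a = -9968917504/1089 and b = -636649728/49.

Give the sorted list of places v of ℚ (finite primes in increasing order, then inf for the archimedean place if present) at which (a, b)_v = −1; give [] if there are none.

(a, b) ≡ (-198679, -20553) mod (ℚ^×)²; places V = {2, 3, 7, 11, 13, 17, 29, 31, ∞}.
(a,b)_13: α=1, u≡11; β=1, v≡5 (mod 13); (11|13)=-1, (5|13)=-1; sign (−1)^0·-1^1·-1^1 = +1.
(a,b)_17: α=1, u≡13; β=1, v≡2 (mod 17); (13|17)=+1, (2|17)=+1; sign (−1)^0·+1^1·+1^1 = +1.
(a,b)_29: α=1, u≡1; β=0, v≡19 (mod 29); (1|29)=+1, (19|29)=-1; sign (−1)^0·+1^0·-1^1 = -1.
(a,b)_7: α=2, u≡1; β=-2, v≡6 (mod 7); (1|7)=+1, (6|7)=-1; sign (−1)^0·+1^-2·-1^2 = +1.
(a,b)_2: α=10, β=8; u≡1, v≡7 (mod 8); ε(u)ε(v)=0·1, αω(v)=10·0, βω(u)=8·0; sum ≡ 0  ⇒  +1.
(a,b)_3: α=-2, u≡2; β=1, v≡1 (mod 3); (2|3)=-1, (1|3)=+1; sign (−1)^0·-1^1·+1^-2 = -1.
(a,b)_31: α=1, u≡5; β=1, v≡16 (mod 31); (5|31)=+1, (16|31)=+1; sign (−1)^1·+1^1·+1^1 = -1.
(a,b)_∞: sgn(-198679)=−, sgn(-20553)=−, so -1.
(a,b)_11: α=-2, u≡9; β=2, v≡8 (mod 11); (9|11)=+1, (8|11)=-1; sign (−1)^0·+1^2·-1^-2 = +1.
(-198679, -20553 / ℚ) ramifies at {3, 29, 31, ∞}: a division algebra.

[3, 29, 31, inf]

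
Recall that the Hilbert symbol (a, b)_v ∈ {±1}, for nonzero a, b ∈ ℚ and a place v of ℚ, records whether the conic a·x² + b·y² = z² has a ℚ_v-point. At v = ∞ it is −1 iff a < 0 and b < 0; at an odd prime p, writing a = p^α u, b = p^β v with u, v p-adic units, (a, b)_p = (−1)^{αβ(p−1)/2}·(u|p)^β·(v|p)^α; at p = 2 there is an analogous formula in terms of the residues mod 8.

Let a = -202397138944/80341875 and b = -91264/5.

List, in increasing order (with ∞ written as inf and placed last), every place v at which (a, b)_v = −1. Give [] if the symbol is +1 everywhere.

Mod squares: a ≡ -756327, b ≡ -7130. Check v ∈ {∞, 2, 3, 5, 7, 11, 13, 23, 31, 41, 43}.
v=3: a=3^-5·(≡2), b=3^0·(≡1) mod 3; (2|3)=-1, (1|3)=+1; (−1)^{-5·0·1}·(-1)^0·(+1)^-5 = +1.
v=11: a=11^1·(≡9), b=11^0·(≡5) mod 11; (9|11)=+1, (5|11)=+1; (−1)^{1·0·5}·(+1)^0·(+1)^1 = +1.
v=5: a=5^-4·(≡3), b=5^-1·(≡1) mod 5; (3|5)=-1, (1|5)=+1; (−1)^{-4·-1·2}·(-1)^-1·(+1)^-4 = -1.
v=41: a=41^1·(≡29), b=41^0·(≡25) mod 41; (29|41)=-1, (25|41)=+1; (−1)^{1·0·20}·(-1)^0·(+1)^1 = +1.
v=7: a=7^2·(≡1), b=7^0·(≡6) mod 7; (1|7)=+1, (6|7)=-1; (−1)^{2·0·3}·(+1)^0·(-1)^2 = +1.
v=2: v_2(a)=14, v_2(b)=7; units ≡ 1, 3 (mod 8); ε·ε+αω+βω = 0·1+14·1+7·0 ≡ 0  ⇒  (a,b)_2 = +1.
v=∞: -756327 < 0 and -7130 < 0  ⇒  (a,b)_∞ = -1.
v=13: a=13^1·(≡1), b=13^0·(≡7) mod 13; (1|13)=+1, (7|13)=-1; (−1)^{1·0·6}·(+1)^0·(-1)^1 = -1.
v=43: a=43^1·(≡40), b=43^0·(≡5) mod 43; (40|43)=+1, (5|43)=-1; (−1)^{1·0·21}·(+1)^0·(-1)^1 = -1.
v=31: a=31^0·(≡26), b=31^1·(≡25) mod 31; (26|31)=-1, (25|31)=+1; (−1)^{0·1·15}·(-1)^1·(+1)^0 = -1.
v=23: a=23^-2·(≡22), b=23^1·(≡16) mod 23; (22|23)=-1, (16|23)=+1; (−1)^{-2·1·11}·(-1)^1·(+1)^-2 = -1.
|Ram(-756327, -7130)| = 6, even; anisotropic at {5, 13, 23, 31, 43, ∞}.

[5, 13, 23, 31, 43, inf]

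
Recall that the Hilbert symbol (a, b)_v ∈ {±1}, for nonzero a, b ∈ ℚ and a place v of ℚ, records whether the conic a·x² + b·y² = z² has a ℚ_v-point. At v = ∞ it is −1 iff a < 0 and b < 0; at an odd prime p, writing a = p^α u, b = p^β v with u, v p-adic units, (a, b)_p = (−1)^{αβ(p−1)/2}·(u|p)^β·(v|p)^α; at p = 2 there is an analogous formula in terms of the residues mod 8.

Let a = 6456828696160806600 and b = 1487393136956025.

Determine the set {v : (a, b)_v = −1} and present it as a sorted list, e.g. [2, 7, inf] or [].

[3, 37]

Mod squares: a ≡ 87215586, b ≡ 8215961. Check v ∈ {∞, 2, 3, 5, 7, 13, 19, 23, 29, 31, 37}.
v=5: a=5^2·(≡4), b=5^2·(≡1) mod 5; (4|5)=+1, (1|5)=+1; (−1)^{2·2·2}·(+1)^2·(+1)^2 = +1.
v=∞: 87215586 > 0 and 8215961 > 0  ⇒  (a,b)_∞ = +1.
v=19: a=19^1·(≡2), b=19^1·(≡1) mod 19; (2|19)=-1, (1|19)=+1; (−1)^{1·1·9}·(-1)^1·(+1)^1 = +1.
v=37: a=37^1·(≡32), b=37^1·(≡3) mod 37; (32|37)=-1, (3|37)=+1; (−1)^{1·1·18}·(-1)^1·(+1)^1 = -1.
v=3: a=3^1·(≡2), b=3^4·(≡2) mod 3; (2|3)=-1, (2|3)=-1; (−1)^{1·4·1}·(-1)^4·(-1)^1 = -1.
v=2: v_2(a)=3, v_2(b)=0; units ≡ 1, 1 (mod 8); ε·ε+αω+βω = 0·0+3·0+0·0 ≡ 0  ⇒  (a,b)_2 = +1.
v=31: a=31^1·(≡9), b=31^1·(≡12) mod 31; (9|31)=+1, (12|31)=-1; (−1)^{1·1·15}·(+1)^1·(-1)^1 = +1.
v=23: a=23^3·(≡2), b=23^2·(≡13) mod 23; (2|23)=+1, (13|23)=+1; (−1)^{3·2·11}·(+1)^2·(+1)^3 = +1.
v=7: a=7^2·(≡3), b=7^0·(≡5) mod 7; (3|7)=-1, (5|7)=-1; (−1)^{2·0·3}·(-1)^0·(-1)^2 = +1.
v=13: a=13^4·(≡12), b=13^3·(≡11) mod 13; (12|13)=+1, (11|13)=-1; (−1)^{4·3·6}·(+1)^3·(-1)^4 = +1.
v=29: a=29^1·(≡11), b=29^1·(≡8) mod 29; (11|29)=-1, (8|29)=-1; (−1)^{1·1·14}·(-1)^1·(-1)^1 = +1.
(87215586, 8215961 / ℚ) ramifies at {3, 37}: a division algebra.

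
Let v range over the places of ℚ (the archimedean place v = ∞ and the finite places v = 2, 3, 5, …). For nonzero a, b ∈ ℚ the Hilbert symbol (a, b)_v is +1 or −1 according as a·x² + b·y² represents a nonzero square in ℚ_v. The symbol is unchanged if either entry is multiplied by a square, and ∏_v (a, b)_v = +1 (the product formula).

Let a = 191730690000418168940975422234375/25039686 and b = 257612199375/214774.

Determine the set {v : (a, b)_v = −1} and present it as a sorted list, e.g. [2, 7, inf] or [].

Mod squares: a ≡ 446282153562, b ≡ 45066. Check v ∈ {∞, 2, 3, 5, 7, 17, 19, 23, 29, 31, 37, 41, 43, 47}.
v=∞: 446282153562 > 0 and 45066 > 0  ⇒  (a,b)_∞ = +1.
v=19: a=19^1·(≡10), b=19^0·(≡17) mod 19; (10|19)=-1, (17|19)=+1; (−1)^{1·0·9}·(-1)^0·(+1)^1 = +1.
v=41: a=41^6·(≡7), b=41^2·(≡17) mod 41; (7|41)=-1, (17|41)=-1; (−1)^{6·2·20}·(-1)^2·(-1)^6 = +1.
v=37: a=37^3·(≡8), b=37^1·(≡30) mod 37; (8|37)=-1, (30|37)=+1; (−1)^{3·1·18}·(-1)^1·(+1)^3 = -1.
v=3: a=3^-1·(≡1), b=3^1·(≡1) mod 3; (1|3)=+1, (1|3)=+1; (−1)^{-1·1·1}·(+1)^1·(+1)^-1 = -1.
v=2: v_2(a)=-1, v_2(b)=-1; units ≡ 5, 5 (mod 8); ε·ε+αω+βω = 0·0+-1·1+-1·1 ≡ 0  ⇒  (a,b)_2 = +1.
v=47: a=47^2·(≡33), b=47^2·(≡5) mod 47; (33|47)=-1, (5|47)=-1; (−1)^{2·2·23}·(-1)^2·(-1)^2 = +1.
v=7: a=7^-3·(≡2), b=7^-1·(≡6) mod 7; (2|7)=+1, (6|7)=-1; (−1)^{-3·-1·3}·(+1)^-1·(-1)^-3 = +1.
v=31: a=31^1·(≡7), b=31^0·(≡3) mod 31; (7|31)=+1, (3|31)=-1; (−1)^{1·0·15}·(+1)^0·(-1)^1 = -1.
v=29: a=29^1·(≡3), b=29^-1·(≡10) mod 29; (3|29)=-1, (10|29)=-1; (−1)^{1·-1·14}·(-1)^-1·(-1)^1 = +1.
v=5: a=5^6·(≡3), b=5^4·(≡1) mod 5; (3|5)=-1, (1|5)=+1; (−1)^{6·4·2}·(-1)^4·(+1)^6 = +1.
v=23: a=23^-3·(≡15), b=23^-2·(≡4) mod 23; (15|23)=-1, (4|23)=+1; (−1)^{-3·-2·11}·(-1)^-2·(+1)^-3 = +1.
v=17: a=17^1·(≡16), b=17^0·(≡1) mod 17; (16|17)=+1, (1|17)=+1; (−1)^{1·0·8}·(+1)^0·(+1)^1 = +1.
v=43: a=43^3·(≡36), b=43^0·(≡32) mod 43; (36|43)=+1, (32|43)=-1; (−1)^{3·0·21}·(+1)^0·(-1)^3 = -1.
(446282153562, 45066 / ℚ) ramifies at {3, 31, 37, 43}: a division algebra.

[3, 31, 37, 43]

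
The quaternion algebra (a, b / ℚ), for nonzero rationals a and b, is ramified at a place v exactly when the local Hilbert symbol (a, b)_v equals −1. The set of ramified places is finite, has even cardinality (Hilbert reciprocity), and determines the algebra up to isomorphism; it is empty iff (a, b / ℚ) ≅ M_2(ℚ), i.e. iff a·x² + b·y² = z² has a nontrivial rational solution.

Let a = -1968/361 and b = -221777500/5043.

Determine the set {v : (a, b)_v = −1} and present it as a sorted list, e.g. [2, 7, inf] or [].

[7, 19, 23, inf]

Mod squares: a ≡ -123, b ≡ -266133. Check v ∈ {∞, 2, 3, 5, 7, 19, 23, 29, 41}.
v=19: a=19^-2·(≡8), b=19^1·(≡14) mod 19; (8|19)=-1, (14|19)=-1; (−1)^{-2·1·9}·(-1)^1·(-1)^-2 = -1.
v=41: a=41^1·(≡6), b=41^-2·(≡23) mod 41; (6|41)=-1, (23|41)=+1; (−1)^{1·-2·20}·(-1)^-2·(+1)^1 = +1.
v=2: v_2(a)=4, v_2(b)=2; units ≡ 5, 3 (mod 8); ε·ε+αω+βω = 0·1+4·1+2·1 ≡ 0  ⇒  (a,b)_2 = +1.
v=5: a=5^0·(≡2), b=5^4·(≡2) mod 5; (2|5)=-1, (2|5)=-1; (−1)^{0·4·2}·(-1)^4·(-1)^0 = +1.
v=∞: -123 < 0 and -266133 < 0  ⇒  (a,b)_∞ = -1.
v=23: a=23^0·(≡15), b=23^1·(≡11) mod 23; (15|23)=-1, (11|23)=-1; (−1)^{0·1·11}·(-1)^1·(-1)^0 = -1.
v=3: a=3^1·(≡1), b=3^-1·(≡2) mod 3; (1|3)=+1, (2|3)=-1; (−1)^{1·-1·1}·(+1)^-1·(-1)^1 = +1.
v=29: a=29^0·(≡7), b=29^1·(≡28) mod 29; (7|29)=+1, (28|29)=+1; (−1)^{0·1·14}·(+1)^1·(+1)^0 = +1.
v=7: a=7^0·(≡5), b=7^1·(≡6) mod 7; (5|7)=-1, (6|7)=-1; (−1)^{0·1·3}·(-1)^1·(-1)^0 = -1.
Ram(-123, -266133) = {7, 19, 23, ∞}; no ℚ_7-point on the conic.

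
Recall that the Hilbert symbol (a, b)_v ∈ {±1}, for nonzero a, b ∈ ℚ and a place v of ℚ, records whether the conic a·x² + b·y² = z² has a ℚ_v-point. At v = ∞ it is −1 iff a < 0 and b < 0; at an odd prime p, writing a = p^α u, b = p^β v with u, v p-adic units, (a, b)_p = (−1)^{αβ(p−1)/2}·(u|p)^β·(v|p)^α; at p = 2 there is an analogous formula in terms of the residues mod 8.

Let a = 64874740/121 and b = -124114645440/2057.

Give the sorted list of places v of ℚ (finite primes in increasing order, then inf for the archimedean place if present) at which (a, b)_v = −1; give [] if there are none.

Mod squares: a ≡ 19285, b ≡ -4355655. Check v ∈ {∞, 2, 3, 5, 7, 11, 17, 19, 29, 31}.
v=19: a=19^1·(≡12), b=19^1·(≡11) mod 19; (12|19)=-1, (11|19)=+1; (−1)^{1·1·9}·(-1)^1·(+1)^1 = +1.
v=3: a=3^0·(≡1), b=3^3·(≡1) mod 3; (1|3)=+1, (1|3)=+1; (−1)^{0·3·1}·(+1)^3·(+1)^0 = +1.
v=29: a=29^3·(≡10), b=29^3·(≡20) mod 29; (10|29)=-1, (20|29)=+1; (−1)^{3·3·14}·(-1)^3·(+1)^3 = -1.
v=11: a=11^-2·(≡7), b=11^-2·(≡1) mod 11; (7|11)=-1, (1|11)=+1; (−1)^{-2·-2·5}·(-1)^-2·(+1)^-2 = +1.
v=5: a=5^1·(≡3), b=5^1·(≡1) mod 5; (3|5)=-1, (1|5)=+1; (−1)^{1·1·2}·(-1)^1·(+1)^1 = -1.
v=17: a=17^0·(≡10), b=17^-1·(≡13) mod 17; (10|17)=-1, (13|17)=+1; (−1)^{0·-1·8}·(-1)^-1·(+1)^0 = -1.
v=31: a=31^0·(≡15), b=31^1·(≡25) mod 31; (15|31)=-1, (25|31)=+1; (−1)^{0·1·15}·(-1)^1·(+1)^0 = -1.
v=∞: 19285 > 0 and -4355655 < 0  ⇒  (a,b)_∞ = +1.
v=7: a=7^1·(≡1), b=7^0·(≡2) mod 7; (1|7)=+1, (2|7)=+1; (−1)^{1·0·3}·(+1)^0·(+1)^1 = +1.
v=2: v_2(a)=2, v_2(b)=6; units ≡ 5, 1 (mod 8); ε·ε+αω+βω = 0·0+2·0+6·1 ≡ 0  ⇒  (a,b)_2 = +1.
Ram(19285, -4355655) = {5, 17, 29, 31}; no ℚ_5-point on the conic.

[5, 17, 29, 31]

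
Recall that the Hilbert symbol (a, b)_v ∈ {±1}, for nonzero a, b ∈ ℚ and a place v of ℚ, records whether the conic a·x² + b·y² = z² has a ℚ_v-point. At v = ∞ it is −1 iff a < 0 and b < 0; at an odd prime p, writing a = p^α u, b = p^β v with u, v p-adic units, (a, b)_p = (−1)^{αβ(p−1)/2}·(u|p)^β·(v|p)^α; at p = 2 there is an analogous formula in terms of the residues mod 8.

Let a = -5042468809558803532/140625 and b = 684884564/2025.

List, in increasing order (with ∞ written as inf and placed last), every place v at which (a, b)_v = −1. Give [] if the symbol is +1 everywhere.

[7, 19]

(a, b) ≡ (-43, 3494309) mod (ℚ^×)²; places V = {2, 3, 5, 7, 13, 19, 43, 47, ∞}.
(a,b)_47: α=2, u≡34; β=1, v≡33 (mod 47); (34|47)=+1, (33|47)=-1; sign (−1)^0·+1^1·-1^2 = +1.
(a,b)_7: α=6, u≡3; β=3, v≡6 (mod 7); (3|7)=-1, (6|7)=-1; sign (−1)^0·-1^3·-1^6 = -1.
(a,b)_19: α=2, u≡10; β=1, v≡2 (mod 19); (10|19)=-1, (2|19)=-1; sign (−1)^0·-1^1·-1^2 = -1.
(a,b)_3: α=-2, u≡2; β=-4, v≡2 (mod 3); (2|3)=-1, (2|3)=-1; sign (−1)^0·-1^-4·-1^-2 = +1.
(a,b)_43: α=3, u≡37; β=1, v≡1 (mod 43); (37|43)=-1, (1|43)=+1; sign (−1)^1·-1^1·+1^3 = +1.
(a,b)_13: α=2, u≡10; β=1, v≡7 (mod 13); (10|13)=+1, (7|13)=-1; sign (−1)^0·+1^1·-1^2 = +1.
(a,b)_5: α=-6, u≡2; β=-2, v≡4 (mod 5); (2|5)=-1, (4|5)=+1; sign (−1)^0·-1^-2·+1^-6 = +1.
(a,b)_∞: sgn(-43)=−, sgn(3494309)=+, so +1.
(a,b)_2: α=2, β=2; u≡5, v≡5 (mod 8); ε(u)ε(v)=0·0, αω(v)=2·1, βω(u)=2·1; sum ≡ 0  ⇒  +1.
(-43, 3494309 / ℚ) ramifies at {7, 19}: a division algebra.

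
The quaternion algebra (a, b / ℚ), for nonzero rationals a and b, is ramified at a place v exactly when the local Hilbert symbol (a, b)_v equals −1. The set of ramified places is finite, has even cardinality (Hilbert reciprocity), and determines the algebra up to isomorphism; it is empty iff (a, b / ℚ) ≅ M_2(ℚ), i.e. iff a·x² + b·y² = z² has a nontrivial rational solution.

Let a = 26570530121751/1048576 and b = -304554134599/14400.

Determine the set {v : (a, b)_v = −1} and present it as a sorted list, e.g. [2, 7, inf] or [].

Mod squares: a ≡ 119, b ≡ -10879. Check v ∈ {∞, 2, 3, 5, 7, 11, 13, 17, 23, 37, 43}.
v=∞: 119 > 0 and -10879 < 0  ⇒  (a,b)_∞ = +1.
v=7: a=7^1·(≡6), b=7^0·(≡6) mod 7; (6|7)=-1, (6|7)=-1; (−1)^{1·0·3}·(-1)^0·(-1)^1 = -1.
v=43: a=43^2·(≡39), b=43^1·(≡39) mod 43; (39|43)=-1, (39|43)=-1; (−1)^{2·1·21}·(-1)^1·(-1)^2 = -1.
v=23: a=23^0·(≡12), b=23^1·(≡5) mod 23; (12|23)=+1, (5|23)=-1; (−1)^{0·1·11}·(+1)^1·(-1)^0 = +1.
v=17: a=17^1·(≡12), b=17^0·(≡16) mod 17; (12|17)=-1, (16|17)=+1; (−1)^{1·0·8}·(-1)^0·(+1)^1 = +1.
v=2: v_2(a)=-20, v_2(b)=-6; units ≡ 7, 1 (mod 8); ε·ε+αω+βω = 1·0+-20·0+-6·0 ≡ 0  ⇒  (a,b)_2 = +1.
v=11: a=11^2·(≡3), b=11^3·(≡9) mod 11; (3|11)=+1, (9|11)=+1; (−1)^{2·3·5}·(+1)^3·(+1)^2 = +1.
v=37: a=37^2·(≡2), b=37^2·(≡7) mod 37; (2|37)=-1, (7|37)=+1; (−1)^{2·2·18}·(-1)^2·(+1)^2 = +1.
v=5: a=5^0·(≡1), b=5^-2·(≡1) mod 5; (1|5)=+1, (1|5)=+1; (−1)^{0·-2·2}·(+1)^-2·(+1)^0 = +1.
v=3: a=3^6·(≡2), b=3^-2·(≡2) mod 3; (2|3)=-1, (2|3)=-1; (−1)^{6·-2·1}·(-1)^-2·(-1)^6 = +1.
v=13: a=13^0·(≡2), b=13^2·(≡5) mod 13; (2|13)=-1, (5|13)=-1; (−1)^{0·2·6}·(-1)^2·(-1)^0 = +1.
Ram(119, -10879) = {7, 43}; no ℚ_7-point on the conic.

[7, 43]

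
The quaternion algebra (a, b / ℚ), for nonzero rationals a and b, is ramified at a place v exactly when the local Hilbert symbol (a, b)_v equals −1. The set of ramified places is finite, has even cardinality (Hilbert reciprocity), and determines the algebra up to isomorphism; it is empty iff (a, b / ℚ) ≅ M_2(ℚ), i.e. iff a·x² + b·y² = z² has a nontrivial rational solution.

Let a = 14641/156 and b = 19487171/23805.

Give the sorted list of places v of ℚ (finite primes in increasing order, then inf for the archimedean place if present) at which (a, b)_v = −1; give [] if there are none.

Mod squares: a ≡ 39, b ≡ 55. Check v ∈ {∞, 2, 3, 5, 11, 13, 23}.
v=23: a=23^0·(≡2), b=23^-2·(≡16) mod 23; (2|23)=+1, (16|23)=+1; (−1)^{0·-2·11}·(+1)^-2·(+1)^0 = +1.
v=∞: 39 > 0 and 55 > 0  ⇒  (a,b)_∞ = +1.
v=2: v_2(a)=-2, v_2(b)=0; units ≡ 7, 7 (mod 8); ε·ε+αω+βω = 1·1+-2·0+0·0 ≡ 1  ⇒  (a,b)_2 = -1.
v=5: a=5^0·(≡1), b=5^-1·(≡1) mod 5; (1|5)=+1, (1|5)=+1; (−1)^{0·-1·2}·(+1)^-1·(+1)^0 = +1.
v=11: a=11^4·(≡6), b=11^7·(≡1) mod 11; (6|11)=-1, (1|11)=+1; (−1)^{4·7·5}·(-1)^7·(+1)^4 = -1.
v=3: a=3^-1·(≡1), b=3^-2·(≡1) mod 3; (1|3)=+1, (1|3)=+1; (−1)^{-1·-2·1}·(+1)^-2·(+1)^-1 = +1.
v=13: a=13^-1·(≡10), b=13^0·(≡1) mod 13; (10|13)=+1, (1|13)=+1; (−1)^{-1·0·6}·(+1)^0·(+1)^-1 = +1.
Ram(39, 55) = {2, 11}; no ℚ_2-point on the conic.

[2, 11]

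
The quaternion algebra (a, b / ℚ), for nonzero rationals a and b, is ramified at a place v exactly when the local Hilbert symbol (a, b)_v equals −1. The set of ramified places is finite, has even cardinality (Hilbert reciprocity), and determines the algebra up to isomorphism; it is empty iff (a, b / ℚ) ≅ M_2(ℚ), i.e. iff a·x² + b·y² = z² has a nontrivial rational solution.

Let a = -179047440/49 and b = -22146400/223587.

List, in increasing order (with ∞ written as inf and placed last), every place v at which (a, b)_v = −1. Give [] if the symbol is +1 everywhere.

[2, 5, 11, 19, 37, inf]

(a, b) ≡ (-1243385, -166098) mod (ℚ^×)²; places V = {2, 3, 5, 7, 11, 13, 19, 31, 37, 47, ∞}.
(a,b)_31: α=0, u≡14; β=1, v≡10 (mod 31); (14|31)=+1, (10|31)=+1; sign (−1)^0·+1^1·+1^0 = +1.
(a,b)_2: α=4, β=5; u≡7, v≡7 (mod 8); ε(u)ε(v)=1·1, αω(v)=4·0, βω(u)=5·0; sum ≡ 1  ⇒  -1.
(a,b)_3: α=2, u≡1; β=-3, v≡2 (mod 3); (1|3)=+1, (2|3)=-1; sign (−1)^0·+1^-3·-1^2 = +1.
(a,b)_19: α=0, u≡13; β=1, v≡9 (mod 19); (13|19)=-1, (9|19)=+1; sign (−1)^0·-1^1·+1^0 = -1.
(a,b)_11: α=1, u≡9; β=0, v≡10 (mod 11); (9|11)=+1, (10|11)=-1; sign (−1)^0·+1^0·-1^1 = -1.
(a,b)_∞: sgn(-1243385)=−, sgn(-166098)=−, so -1.
(a,b)_37: α=1, u≡3; β=0, v≡31 (mod 37); (3|37)=+1, (31|37)=-1; sign (−1)^0·+1^0·-1^1 = -1.
(a,b)_47: α=1, u≡9; β=1, v≡38 (mod 47); (9|47)=+1, (38|47)=-1; sign (−1)^1·+1^1·-1^1 = +1.
(a,b)_13: α=1, u≡10; β=-2, v≡1 (mod 13); (10|13)=+1, (1|13)=+1; sign (−1)^0·+1^-2·+1^1 = +1.
(a,b)_5: α=1, u≡3; β=2, v≡2 (mod 5); (3|5)=-1, (2|5)=-1; sign (−1)^0·-1^2·-1^1 = -1.
(a,b)_7: α=-2, u≡2; β=-2, v≡3 (mod 7); (2|7)=+1, (3|7)=-1; sign (−1)^0·+1^-2·-1^-2 = +1.
(-1243385, -166098 / ℚ) ramifies at {2, 5, 11, 19, 37, ∞}: a division algebra.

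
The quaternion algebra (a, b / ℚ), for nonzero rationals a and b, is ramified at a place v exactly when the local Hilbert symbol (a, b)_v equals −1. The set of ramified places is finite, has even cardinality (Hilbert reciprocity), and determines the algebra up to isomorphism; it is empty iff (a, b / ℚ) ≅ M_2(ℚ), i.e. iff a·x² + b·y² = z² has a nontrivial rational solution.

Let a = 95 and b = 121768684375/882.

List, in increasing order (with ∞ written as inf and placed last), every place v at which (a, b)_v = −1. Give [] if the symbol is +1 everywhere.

[2, 5]

Mod squares: a ≡ 95, b ≡ 2990. Check v ∈ {∞, 2, 3, 5, 7, 13, 19, 23}.
v=2: v_2(a)=0, v_2(b)=-1; units ≡ 7, 7 (mod 8); ε·ε+αω+βω = 1·1+0·0+-1·0 ≡ 1  ⇒  (a,b)_2 = -1.
v=13: a=13^0·(≡4), b=13^1·(≡9) mod 13; (4|13)=+1, (9|13)=+1; (−1)^{0·1·6}·(+1)^1·(+1)^0 = +1.
v=∞: 95 > 0 and 2990 > 0  ⇒  (a,b)_∞ = +1.
v=5: a=5^1·(≡4), b=5^5·(≡2) mod 5; (4|5)=+1, (2|5)=-1; (−1)^{1·5·2}·(+1)^5·(-1)^1 = -1.
v=23: a=23^0·(≡3), b=23^1·(≡17) mod 23; (3|23)=+1, (17|23)=-1; (−1)^{0·1·11}·(+1)^1·(-1)^0 = +1.
v=3: a=3^0·(≡2), b=3^-2·(≡2) mod 3; (2|3)=-1, (2|3)=-1; (−1)^{0·-2·1}·(-1)^-2·(-1)^0 = +1.
v=7: a=7^0·(≡4), b=7^-2·(≡4) mod 7; (4|7)=+1, (4|7)=+1; (−1)^{0·-2·3}·(+1)^-2·(+1)^0 = +1.
v=19: a=19^1·(≡5), b=19^4·(≡11) mod 19; (5|19)=+1, (11|19)=+1; (−1)^{1·4·9}·(+1)^4·(+1)^1 = +1.
(95, 2990 / ℚ) ramifies at {2, 5}: a division algebra.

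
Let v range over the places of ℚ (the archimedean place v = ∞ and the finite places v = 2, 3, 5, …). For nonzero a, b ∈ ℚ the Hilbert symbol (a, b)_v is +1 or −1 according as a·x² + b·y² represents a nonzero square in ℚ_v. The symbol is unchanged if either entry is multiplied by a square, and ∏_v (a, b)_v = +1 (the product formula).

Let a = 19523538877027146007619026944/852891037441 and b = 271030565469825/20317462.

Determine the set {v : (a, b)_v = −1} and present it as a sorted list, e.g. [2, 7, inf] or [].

(a, b) ≡ (22591, 448792806) mod (ℚ^×)²; places V = {2, 3, 5, 7, 11, 19, 29, 31, 41, 43, ∞}.
(a,b)_19: α=3, u≡1; β=1, v≡1 (mod 19); (1|19)=+1, (1|19)=+1; sign (−1)^1·+1^1·+1^3 = -1.
(a,b)_43: α=0, u≡24; β=1, v≡12 (mod 43); (24|43)=+1, (12|43)=-1; sign (−1)^0·+1^1·-1^0 = +1.
(a,b)_31: α=-8, u≡26; β=-4, v≡5 (mod 31); (26|31)=-1, (5|31)=+1; sign (−1)^0·-1^-4·+1^-8 = +1.
(a,b)_29: α=3, u≡28; β=1, v≡24 (mod 29); (28|29)=+1, (24|29)=+1; sign (−1)^0·+1^1·+1^3 = +1.
(a,b)_2: α=14, β=-1; u≡7, v≡3 (mod 8); ε(u)ε(v)=1·1, αω(v)=14·1, βω(u)=-1·0; sum ≡ 1  ⇒  -1.
(a,b)_∞: sgn(22591)=+, sgn(448792806)=+, so +1.
(a,b)_11: α=0, u≡2; β=-1, v≡4 (mod 11); (2|11)=-1, (4|11)=+1; sign (−1)^0·-1^-1·+1^0 = -1.
(a,b)_7: α=4, u≡1; β=1, v≡6 (mod 7); (1|7)=+1, (6|7)=-1; sign (−1)^0·+1^1·-1^4 = +1.
(a,b)_41: α=3, u≡16; β=1, v≡34 (mod 41); (16|41)=+1, (34|41)=-1; sign (−1)^0·+1^1·-1^3 = -1.
(a,b)_5: α=0, u≡4; β=2, v≡4 (mod 5); (4|5)=+1, (4|5)=+1; sign (−1)^0·+1^2·+1^0 = +1.
(a,b)_3: α=16, u≡1; β=13, v≡1 (mod 3); (1|3)=+1, (1|3)=+1; sign (−1)^0·+1^13·+1^16 = +1.
(22591, 448792806 / ℚ) ramifies at {2, 11, 19, 41}: a division algebra.

[2, 11, 19, 41]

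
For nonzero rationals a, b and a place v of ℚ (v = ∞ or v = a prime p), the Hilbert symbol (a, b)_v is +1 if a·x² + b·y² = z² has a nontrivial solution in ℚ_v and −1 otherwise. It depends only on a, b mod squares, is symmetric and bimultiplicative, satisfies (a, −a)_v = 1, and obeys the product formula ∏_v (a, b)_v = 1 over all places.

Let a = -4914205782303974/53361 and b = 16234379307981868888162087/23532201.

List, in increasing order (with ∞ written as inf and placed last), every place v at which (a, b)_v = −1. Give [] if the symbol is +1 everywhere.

(a, b) ≡ (-10166, 703) mod (ℚ^×)²; places V = {2, 3, 7, 11, 13, 17, 19, 23, 37, 43, ∞}.
(a,b)_37: α=2, u≡11; β=3, v≡18 (mod 37); (11|37)=+1, (18|37)=-1; sign (−1)^0·+1^3·-1^2 = +1.
(a,b)_17: α=1, u≡10; β=2, v≡7 (mod 17); (10|17)=-1, (7|17)=-1; sign (−1)^0·-1^2·-1^1 = -1.
(a,b)_13: α=1, u≡7; β=2, v≡4 (mod 13); (7|13)=-1, (4|13)=+1; sign (−1)^0·-1^2·+1^1 = +1.
(a,b)_∞: sgn(-10166)=−, sgn(703)=+, so +1.
(a,b)_11: α=-2, u≡9; β=-2, v≡10 (mod 11); (9|11)=+1, (10|11)=-1; sign (−1)^0·+1^-2·-1^-2 = +1.
(a,b)_23: α=3, u≡8; β=4, v≡18 (mod 23); (8|23)=+1, (18|23)=+1; sign (−1)^0·+1^4·+1^3 = +1.
(a,b)_7: α=-2, u≡3; β=-4, v≡3 (mod 7); (3|7)=-1, (3|7)=-1; sign (−1)^0·-1^-4·-1^-2 = +1.
(a,b)_3: α=-2, u≡1; β=-4, v≡1 (mod 3); (1|3)=+1, (1|3)=+1; sign (−1)^0·+1^-4·+1^-2 = +1.
(a,b)_19: α=2, u≡2; β=3, v≡15 (mod 19); (2|19)=-1, (15|19)=-1; sign (−1)^0·-1^3·-1^2 = -1.
(a,b)_2: α=1, β=0; u≡5, v≡7 (mod 8); ε(u)ε(v)=0·1, αω(v)=1·0, βω(u)=0·1; sum ≡ 0  ⇒  +1.
(a,b)_43: α=2, u≡9; β=4, v≡21 (mod 43); (9|43)=+1, (21|43)=+1; sign (−1)^0·+1^4·+1^2 = +1.
Ram(-10166, 703) = {17, 19}; no ℚ_17-point on the conic.

[17, 19]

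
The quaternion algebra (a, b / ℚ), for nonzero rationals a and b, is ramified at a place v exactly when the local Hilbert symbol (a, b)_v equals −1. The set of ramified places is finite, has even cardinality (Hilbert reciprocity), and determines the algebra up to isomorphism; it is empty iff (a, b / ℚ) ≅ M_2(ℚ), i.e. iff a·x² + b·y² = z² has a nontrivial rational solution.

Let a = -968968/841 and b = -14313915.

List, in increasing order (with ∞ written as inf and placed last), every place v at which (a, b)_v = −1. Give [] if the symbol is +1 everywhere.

(a, b) ≡ (-2002, -19635) mod (ℚ^×)²; places V = {2, 3, 5, 7, 11, 13, 17, 29, ∞}.
(a,b)_13: α=1, u≡5; β=0, v≡8 (mod 13); (5|13)=-1, (8|13)=-1; sign (−1)^0·-1^0·-1^1 = -1.
(a,b)_2: α=3, β=0; u≡7, v≡5 (mod 8); ε(u)ε(v)=1·0, αω(v)=3·1, βω(u)=0·0; sum ≡ 1  ⇒  -1.
(a,b)_11: α=3, u≡4; β=1, v≡2 (mod 11); (4|11)=+1, (2|11)=-1; sign (−1)^1·+1^1·-1^3 = +1.
(a,b)_5: α=0, u≡2; β=1, v≡2 (mod 5); (2|5)=-1, (2|5)=-1; sign (−1)^0·-1^1·-1^0 = -1.
(a,b)_3: α=0, u≡2; β=7, v≡1 (mod 3); (2|3)=-1, (1|3)=+1; sign (−1)^0·-1^7·+1^0 = -1.
(a,b)_17: α=0, u≡4; β=1, v≡15 (mod 17); (4|17)=+1, (15|17)=+1; sign (−1)^0·+1^1·+1^0 = +1.
(a,b)_∞: sgn(-2002)=−, sgn(-19635)=−, so -1.
(a,b)_29: α=-2, u≡9; β=0, v≡21 (mod 29); (9|29)=+1, (21|29)=-1; sign (−1)^0·+1^0·-1^-2 = +1.
(a,b)_7: α=1, u≡1; β=1, v≡2 (mod 7); (1|7)=+1, (2|7)=+1; sign (−1)^1·+1^1·+1^1 = -1.
Ram(-2002, -19635) = {2, 3, 5, 7, 13, ∞}; no ℚ_2-point on the conic.

[2, 3, 5, 7, 13, inf]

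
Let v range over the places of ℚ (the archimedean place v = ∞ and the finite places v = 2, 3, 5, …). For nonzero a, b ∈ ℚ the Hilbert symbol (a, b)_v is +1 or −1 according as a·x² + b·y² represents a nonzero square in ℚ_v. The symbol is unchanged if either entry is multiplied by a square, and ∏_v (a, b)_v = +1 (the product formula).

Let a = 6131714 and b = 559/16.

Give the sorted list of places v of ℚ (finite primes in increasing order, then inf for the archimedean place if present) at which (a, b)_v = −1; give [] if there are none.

Mod squares: a ≡ 6131714, b ≡ 559. Check v ∈ {∞, 2, 13, 37, 41, 43, 47}.
v=∞: 6131714 > 0 and 559 > 0  ⇒  (a,b)_∞ = +1.
v=47: a=47^1·(≡37), b=47^0·(≡32) mod 47; (37|47)=+1, (32|47)=+1; (−1)^{1·0·23}·(+1)^0·(+1)^1 = +1.
v=37: a=37^1·(≡36), b=37^0·(≡28) mod 37; (36|37)=+1, (28|37)=+1; (−1)^{1·0·18}·(+1)^0·(+1)^1 = +1.
v=2: v_2(a)=1, v_2(b)=-4; units ≡ 1, 7 (mod 8); ε·ε+αω+βω = 0·1+1·0+-4·0 ≡ 0  ⇒  (a,b)_2 = +1.
v=43: a=43^1·(≡10), b=43^1·(≡25) mod 43; (10|43)=+1, (25|43)=+1; (−1)^{1·1·21}·(+1)^1·(+1)^1 = -1.
v=41: a=41^1·(≡27), b=41^0·(≡17) mod 41; (27|41)=-1, (17|41)=-1; (−1)^{1·0·20}·(-1)^0·(-1)^1 = -1.
v=13: a=13^0·(≡4), b=13^1·(≡10) mod 13; (4|13)=+1, (10|13)=+1; (−1)^{0·1·6}·(+1)^1·(+1)^0 = +1.
|Ram(6131714, 559)| = 2, even; anisotropic at {41, 43}.

[41, 43]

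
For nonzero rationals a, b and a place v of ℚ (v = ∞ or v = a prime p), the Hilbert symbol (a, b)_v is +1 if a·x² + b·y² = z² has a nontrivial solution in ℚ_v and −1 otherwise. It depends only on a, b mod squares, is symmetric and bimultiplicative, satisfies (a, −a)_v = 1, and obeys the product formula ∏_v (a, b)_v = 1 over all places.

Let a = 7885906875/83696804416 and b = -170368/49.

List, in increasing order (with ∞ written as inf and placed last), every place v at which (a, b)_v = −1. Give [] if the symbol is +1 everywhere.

[2, 11]

(a, b) ≡ (11, -22) mod (ℚ^×)²; places V = {2, 3, 5, 7, 11, 17, 29, 43, ∞}.
(a,b)_∞: sgn(11)=+, sgn(-22)=−, so +1.
(a,b)_7: α=2, u≡1; β=-2, v≡5 (mod 7); (1|7)=+1, (5|7)=-1; sign (−1)^0·+1^-2·-1^2 = +1.
(a,b)_11: α=1, u≡9; β=3, v≡3 (mod 11); (9|11)=+1, (3|11)=+1; sign (−1)^1·+1^3·+1^1 = -1.
(a,b)_43: α=-2, u≡17; β=0, v≡14 (mod 43); (17|43)=+1, (14|43)=+1; sign (−1)^0·+1^0·+1^-2 = +1.
(a,b)_17: α=2, u≡14; β=0, v≡14 (mod 17); (14|17)=-1, (14|17)=-1; sign (−1)^0·-1^0·-1^2 = +1.
(a,b)_29: α=-4, u≡15; β=0, v≡25 (mod 29); (15|29)=-1, (25|29)=+1; sign (−1)^0·-1^0·+1^-4 = +1.
(a,b)_5: α=4, u≡1; β=0, v≡3 (mod 5); (1|5)=+1, (3|5)=-1; sign (−1)^0·+1^0·-1^4 = +1.
(a,b)_3: α=4, u≡2; β=0, v≡2 (mod 3); (2|3)=-1, (2|3)=-1; sign (−1)^0·-1^0·-1^4 = +1.
(a,b)_2: α=-6, β=7; u≡3, v≡5 (mod 8); ε(u)ε(v)=1·0, αω(v)=-6·1, βω(u)=7·1; sum ≡ 1  ⇒  -1.
|Ram(11, -22)| = 2, even; anisotropic at {2, 11}.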